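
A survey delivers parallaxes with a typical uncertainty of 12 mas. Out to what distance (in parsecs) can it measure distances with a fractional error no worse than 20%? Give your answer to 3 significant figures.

16.7 pc

σ_d/d = σ_p/p, so the condition is σ_p/p ≤ 0.20, i.e. p ≥ σ_p/0.20.
p_min = 12/0.20 = 60 mas = 0.06 arcsec.
d_max = 1/p_min = 1/0.06 = 16.667 pc.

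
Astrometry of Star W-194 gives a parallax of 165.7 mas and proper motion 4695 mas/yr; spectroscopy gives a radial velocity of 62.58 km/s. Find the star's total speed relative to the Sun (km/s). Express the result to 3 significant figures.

d = 1/p = 1/0.1657″ = 6.035 pc.
μ = 4695 mas/yr = 4.695 ″/yr.
v_t = 4.740 μ d = 4.740 × 4.695 × 6.035 = 134.3 km/s.
v = √(v_r² + v_t²) = √(62.58² + 134.3²) = √21952.7 = 148.16 km/s.

148 km/s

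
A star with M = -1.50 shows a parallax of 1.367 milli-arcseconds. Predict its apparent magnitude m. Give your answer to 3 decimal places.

d = 1/p = 1/0.001367″ = 731.53 pc.
m − M = 5 log₁₀ d − 5 = 5 log₁₀(731.53) − 5 = 14.3212 − 5 = 9.3212.
m = M + (m − M) = -1.50 + 9.3212 = 7.821.

m = 7.821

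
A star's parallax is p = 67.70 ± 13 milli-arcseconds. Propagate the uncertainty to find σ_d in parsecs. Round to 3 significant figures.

2.84 pc

d = 1/p, so σ_d = σ_p / p².
σ_d = 0.0130 / (0.06770)² = 0.0130 / 0.0045833 = 2.8364 pc.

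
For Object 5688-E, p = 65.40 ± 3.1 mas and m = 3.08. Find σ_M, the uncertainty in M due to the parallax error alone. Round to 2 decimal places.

M = m − 5 log₁₀ d + 5 = m + 5 log₁₀ p + 5, so ∂M/∂p = 5/(p ln 10).
σ_M = (5/ln 10) · (σ_p/p) = 2.1715 × 3.1/65.40 = 2.1715 × 0.047401 = 0.10293.

σ_M = 0.10 mag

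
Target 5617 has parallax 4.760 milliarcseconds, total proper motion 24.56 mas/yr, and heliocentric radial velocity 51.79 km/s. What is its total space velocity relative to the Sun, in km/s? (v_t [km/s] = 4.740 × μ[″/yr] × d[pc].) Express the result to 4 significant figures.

d = 1/p = 1/0.004760″ = 210.08 pc.
μ = 24.56 mas/yr = 0.02456 ″/yr.
v_t = 4.740 μ d = 4.740 × 0.02456 × 210.08 = 24.456 km/s.
v = √(v_r² + v_t²) = √(51.79² + 24.456²) = √3280.3 = 57.274 km/s.

57.27 km/s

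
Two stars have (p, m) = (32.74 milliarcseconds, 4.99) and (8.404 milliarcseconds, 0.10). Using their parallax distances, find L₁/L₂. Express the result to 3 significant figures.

L₁/L₂ = 0.000729

d₁ = 1/p₁ = 1/0.03274″ = 30.544 pc; d₂ = 1/p₂ = 1/0.008404″ = 118.99 pc.
M₁ = m₁ − 5 log₁₀ d₁ + 5 = 4.99 − 7.4246 + 5 = 2.5654.
M₂ = 0.10 − 10.3776 + 5 = -5.2776.
L₁/L₂ = 10^(0.4(M₂ − M₁)) = 10^(0.4 × (-7.8430)) = 10^(-3.13720) = 0.00072912.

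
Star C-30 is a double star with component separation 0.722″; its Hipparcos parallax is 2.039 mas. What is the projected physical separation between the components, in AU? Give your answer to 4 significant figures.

354.1 AU

d = 1/p = 1/0.002039″ = 490.44 pc.
At distance d (pc), an angle of θ arcsec spans θ·d AU: s = 0.722 × 490.44 = 354.1 AU.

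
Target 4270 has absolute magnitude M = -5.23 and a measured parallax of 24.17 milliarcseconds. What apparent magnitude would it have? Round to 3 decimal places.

d = 1/p = 1/0.02417″ = 41.374 pc.
m − M = 5 log₁₀ d − 5 = 5 log₁₀(41.374) − 5 = 8.0836 − 5 = 3.0836.
m = M + (m − M) = -5.23 + 3.0836 = -2.146.

m = -2.146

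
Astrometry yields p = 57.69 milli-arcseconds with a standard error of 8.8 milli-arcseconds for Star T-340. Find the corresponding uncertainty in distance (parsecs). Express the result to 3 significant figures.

d = 1/p, so σ_d = σ_p / p².
σ_d = 0.00880 / (0.05769)² = 0.00880 / 0.0033281 = 2.6442 pc.

2.64 pc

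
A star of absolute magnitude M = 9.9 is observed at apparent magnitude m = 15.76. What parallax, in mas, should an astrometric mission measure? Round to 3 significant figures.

m − M = 15.76 − 9.9 = 5.86.
d = 10^((m−M)/5 + 1) = 10^2.172 = 148.59 pc.
p = 1/d = 1/148.59 = 0.0067299 arcsec = 6.7299 mas.

6.73 mas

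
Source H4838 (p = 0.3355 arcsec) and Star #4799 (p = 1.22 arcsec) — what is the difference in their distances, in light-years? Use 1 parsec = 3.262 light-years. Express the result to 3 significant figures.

d_A = 1/0.3355″ = 2.9806 pc; d_B = 1/1.220″ = 0.81967 pc.
|d_B − d_A| = |0.81967 − 2.9806| = 2.1609 pc = 2.1609 × 3.262 ly = 7.0489 ly.

7.05 ly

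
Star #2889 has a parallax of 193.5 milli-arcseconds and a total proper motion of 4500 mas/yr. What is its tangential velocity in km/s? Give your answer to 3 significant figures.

d = 1/p = 1/0.1935″ = 5.168 pc.
μ = 4500 mas/yr = 4.50 ″/yr.
v_t = 4.74 × μ × d = 4.74 × 4.50 × 5.168 = 110.23 km/s.

110 km/s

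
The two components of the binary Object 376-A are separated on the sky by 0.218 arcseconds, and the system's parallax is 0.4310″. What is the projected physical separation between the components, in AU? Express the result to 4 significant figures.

0.5058 AU

d = 1/p = 1/0.4310″ = 2.3202 pc.
At distance d (pc), an angle of θ arcsec spans θ·d AU: s = 0.218 × 2.3202 = 0.5058 AU.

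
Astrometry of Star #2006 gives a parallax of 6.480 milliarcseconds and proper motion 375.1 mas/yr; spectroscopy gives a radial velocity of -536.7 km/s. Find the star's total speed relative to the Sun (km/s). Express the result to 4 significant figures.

602.8 km/s

d = 1/p = 1/0.006480″ = 154.32 pc.
μ = 375.1 mas/yr = 0.3751 ″/yr.
v_t = 4.740 μ d = 4.740 × 0.3751 × 154.32 = 274.38 km/s.
v = √(v_r² + v_t²) = √((-536.7)² + 274.38²) = √363331 = 602.77 km/s.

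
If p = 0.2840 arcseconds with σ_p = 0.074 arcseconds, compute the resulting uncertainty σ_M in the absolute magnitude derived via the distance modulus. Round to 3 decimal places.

σ_M = 0.566 mag

M = m − 5 log₁₀ d + 5 = m + 5 log₁₀ p + 5, so ∂M/∂p = 5/(p ln 10).
σ_M = (5/ln 10) · (σ_p/p) = 2.1715 × 0.074/0.2840 = 2.1715 × 0.26056 = 0.56581.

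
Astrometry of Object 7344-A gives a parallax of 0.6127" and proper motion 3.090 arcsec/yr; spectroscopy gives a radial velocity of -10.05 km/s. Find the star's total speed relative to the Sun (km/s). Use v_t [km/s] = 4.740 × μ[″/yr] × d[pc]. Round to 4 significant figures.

25.93 km/s

d = 1/p = 1/0.6127″ = 1.6321 pc.
v_t = 4.740 μ d = 4.740 × 3.090 × 1.6321 = 23.905 km/s.
v = √(v_r² + v_t²) = √((-10.05)² + 23.905²) = √672.452 = 25.932 km/s.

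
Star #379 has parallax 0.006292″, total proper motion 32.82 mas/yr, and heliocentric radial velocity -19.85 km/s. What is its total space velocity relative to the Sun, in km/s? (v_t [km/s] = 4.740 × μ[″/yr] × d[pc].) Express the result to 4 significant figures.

d = 1/p = 1/0.006292″ = 158.93 pc.
μ = 32.82 mas/yr = 0.03282 ″/yr.
v_t = 4.740 μ d = 4.740 × 0.03282 × 158.93 = 24.724 km/s.
v = √(v_r² + v_t²) = √((-19.85)² + 24.724²) = √1005.3 = 31.706 km/s.

31.71 km/s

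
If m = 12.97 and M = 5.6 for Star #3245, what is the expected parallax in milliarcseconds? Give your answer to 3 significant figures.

3.36 mas

m − M = 12.97 − 5.6 = 7.37.
d = 10^((m−M)/5 + 1) = 10^2.474 = 297.85 pc.
p = 1/d = 1/297.85 = 0.0033574 arcsec = 3.3574 mas.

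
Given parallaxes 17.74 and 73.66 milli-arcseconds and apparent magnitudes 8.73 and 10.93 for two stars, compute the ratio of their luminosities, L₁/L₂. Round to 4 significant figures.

d₁ = 1/p₁ = 1/0.01774″ = 56.37 pc; d₂ = 1/p₂ = 1/0.07366″ = 13.576 pc.
M₁ = m₁ − 5 log₁₀ d₁ + 5 = 8.73 − 8.7552 + 5 = 4.9748.
M₂ = 10.93 − 5.6639 + 5 = 10.2661.
L₁/L₂ = 10^(0.4(M₂ − M₁)) = 10^(0.4 × 5.2913) = 10^2.11652 = 130.77.

L₁/L₂ = 130.8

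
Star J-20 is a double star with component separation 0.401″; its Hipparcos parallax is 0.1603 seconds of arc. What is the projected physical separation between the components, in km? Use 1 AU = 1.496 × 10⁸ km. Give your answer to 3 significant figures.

d = 1/p = 1/0.1603″ = 6.2383 pc.
At distance d (pc), an angle of θ arcsec spans θ·d AU: s = 0.401 × 6.2383 = 2.5016 AU.
= 2.5016 × 1.496 × 10⁸ km = 3.7424 × 10^8 km.

3.74 × 10^8 km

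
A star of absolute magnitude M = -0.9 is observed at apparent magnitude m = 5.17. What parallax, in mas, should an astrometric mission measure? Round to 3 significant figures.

6.11 mas

m − M = 5.17 − (-0.9) = 6.07.
d = 10^((m−M)/5 + 1) = 10^2.214 = 163.68 pc.
p = 1/d = 1/163.68 = 0.0061095 arcsec = 6.1095 mas.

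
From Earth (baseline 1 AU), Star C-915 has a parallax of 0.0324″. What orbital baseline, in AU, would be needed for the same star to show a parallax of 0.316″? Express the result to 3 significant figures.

Parallax scales linearly with baseline: p ∝ B, so B = p_target / p_Earth × 1 AU.
B = 0.316 / 0.0324 = 9.7531 AU.

9.75 AU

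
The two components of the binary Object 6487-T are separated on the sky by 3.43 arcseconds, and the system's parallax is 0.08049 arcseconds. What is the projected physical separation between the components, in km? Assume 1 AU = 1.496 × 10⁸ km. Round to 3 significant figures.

6.38 × 10^9 km

d = 1/p = 1/0.08049″ = 12.424 pc.
At distance d (pc), an angle of θ arcsec spans θ·d AU: s = 3.43 × 12.424 = 42.614 AU.
= 42.614 × 1.496 × 10⁸ km = 6.3751 × 10^9 km.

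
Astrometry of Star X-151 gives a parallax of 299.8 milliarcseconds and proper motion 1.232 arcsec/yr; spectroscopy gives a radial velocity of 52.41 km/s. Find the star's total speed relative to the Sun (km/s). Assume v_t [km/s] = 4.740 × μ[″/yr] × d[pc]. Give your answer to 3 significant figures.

55.9 km/s

d = 1/p = 1/0.2998″ = 3.3356 pc.
v_t = 4.740 μ d = 4.740 × 1.232 × 3.3356 = 19.479 km/s.
v = √(v_r² + v_t²) = √(52.41² + 19.479²) = √3126.24 = 55.913 km/s.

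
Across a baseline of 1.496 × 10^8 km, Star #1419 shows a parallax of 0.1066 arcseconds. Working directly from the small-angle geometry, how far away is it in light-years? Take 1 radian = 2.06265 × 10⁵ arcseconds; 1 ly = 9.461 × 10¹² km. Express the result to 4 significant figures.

30.60 ly

θ = 0.1066″ = 0.1066/206265 = 5.1681 × 10^-7 rad.
d = B/θ = (1.496 × 10^8) / (5.1681 × 10^-7) = 2.8947 × 10^14 km = (2.8947 × 10^14) / (9.461 × 10^12) ly = 30.596 ly.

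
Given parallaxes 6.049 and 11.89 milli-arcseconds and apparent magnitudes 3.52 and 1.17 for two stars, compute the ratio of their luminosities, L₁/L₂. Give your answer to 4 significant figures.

L₁/L₂ = 0.4436

d₁ = 1/p₁ = 1/0.006049″ = 165.32 pc; d₂ = 1/p₂ = 1/0.01189″ = 84.104 pc.
M₁ = m₁ − 5 log₁₀ d₁ + 5 = 3.52 − 11.0916 + 5 = -2.5716.
M₂ = 1.17 − 9.6241 + 5 = -3.4541.
L₁/L₂ = 10^(0.4(M₂ − M₁)) = 10^(0.4 × (-0.8825)) = 10^(-0.35300) = 0.44361.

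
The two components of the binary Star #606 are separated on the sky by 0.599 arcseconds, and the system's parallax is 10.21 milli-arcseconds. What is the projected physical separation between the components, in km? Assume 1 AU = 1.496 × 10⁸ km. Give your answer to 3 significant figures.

8.78 × 10^9 km

d = 1/p = 1/0.01021″ = 97.943 pc.
At distance d (pc), an angle of θ arcsec spans θ·d AU: s = 0.599 × 97.943 = 58.668 AU.
= 58.668 × 1.496 × 10⁸ km = 8.7767 × 10^9 km.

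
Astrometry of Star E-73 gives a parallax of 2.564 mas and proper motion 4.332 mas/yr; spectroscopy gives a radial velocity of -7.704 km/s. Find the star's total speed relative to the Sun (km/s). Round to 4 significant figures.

d = 1/p = 1/0.002564″ = 390.02 pc.
μ = 4.332 mas/yr = 0.004332 ″/yr.
v_t = 4.740 μ d = 4.740 × 0.004332 × 390.02 = 8.0085 km/s.
v = √(v_r² + v_t²) = √((-7.704)² + 8.0085²) = √123.488 = 11.113 km/s.

11.11 km/s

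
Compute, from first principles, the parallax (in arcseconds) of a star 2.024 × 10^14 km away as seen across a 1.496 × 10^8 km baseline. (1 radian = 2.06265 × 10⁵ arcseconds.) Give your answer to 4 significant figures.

θ ≈ B/d = (1.496 × 10^8) / (2.024 × 10^14) = 7.3913 × 10^-7 rad.
In arcseconds: 7.3913 × 10^-7 × 206265 = 0.15246″.

0.1525 arcsec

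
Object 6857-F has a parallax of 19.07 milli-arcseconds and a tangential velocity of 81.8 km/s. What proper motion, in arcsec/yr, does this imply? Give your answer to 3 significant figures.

d = 1/p = 1/0.01907″ = 52.438 pc.
μ = v_t / (4.74 d) = 81.8 / (4.74 × 52.438) = 81.8 / 248.56 = 0.3291 ″/yr.

0.329 arcsec/yr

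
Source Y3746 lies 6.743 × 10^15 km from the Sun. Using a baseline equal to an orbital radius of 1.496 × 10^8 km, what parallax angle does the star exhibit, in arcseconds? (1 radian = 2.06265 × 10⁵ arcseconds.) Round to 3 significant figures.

0.00458 arcsec

θ ≈ B/d = (1.496 × 10^8) / (6.743 × 10^15) = 2.2186 × 10^-8 rad.
In arcseconds: 2.2186 × 10^-8 × 206265 = 0.0045762″.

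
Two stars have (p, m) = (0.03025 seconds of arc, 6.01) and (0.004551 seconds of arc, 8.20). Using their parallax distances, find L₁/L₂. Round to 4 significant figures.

L₁/L₂ = 0.1701

d₁ = 1/p₁ = 1/0.03025″ = 33.058 pc; d₂ = 1/p₂ = 1/0.004551″ = 219.73 pc.
M₁ = m₁ − 5 log₁₀ d₁ + 5 = 6.01 − 7.5964 + 5 = 3.4136.
M₂ = 8.20 − 11.7094 + 5 = 1.4906.
L₁/L₂ = 10^(0.4(M₂ − M₁)) = 10^(0.4 × (-1.9230)) = 10^(-0.76920) = 0.17014.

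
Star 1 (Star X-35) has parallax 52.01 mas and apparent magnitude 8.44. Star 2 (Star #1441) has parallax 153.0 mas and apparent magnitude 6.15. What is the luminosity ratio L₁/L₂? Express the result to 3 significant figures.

d₁ = 1/p₁ = 1/0.05201″ = 19.227 pc; d₂ = 1/p₂ = 1/0.1530″ = 6.5359 pc.
M₁ = m₁ − 5 log₁₀ d₁ + 5 = 8.44 − 6.4196 + 5 = 7.0204.
M₂ = 6.15 − 4.0765 + 5 = 7.0735.
L₁/L₂ = 10^(0.4(M₂ − M₁)) = 10^(0.4 × 0.0531) = 10^0.02124 = 1.0501.

L₁/L₂ = 1.05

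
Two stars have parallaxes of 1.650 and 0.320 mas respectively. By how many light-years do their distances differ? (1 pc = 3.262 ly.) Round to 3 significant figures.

8220 ly

d_A = 1/0.001650″ = 606.06 pc; d_B = 1/0.0003200″ = 3125 pc.
|d_B − d_A| = |3125 − 606.06| = 2518.9 pc = 2518.9 × 3.262 ly = 8216.7 ly.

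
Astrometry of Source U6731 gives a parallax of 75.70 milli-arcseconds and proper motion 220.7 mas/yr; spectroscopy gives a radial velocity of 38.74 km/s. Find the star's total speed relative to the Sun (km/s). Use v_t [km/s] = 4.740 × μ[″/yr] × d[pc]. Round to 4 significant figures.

41.13 km/s

d = 1/p = 1/0.07570″ = 13.21 pc.
μ = 220.7 mas/yr = 0.2207 ″/yr.
v_t = 4.740 μ d = 4.740 × 0.2207 × 13.21 = 13.819 km/s.
v = √(v_r² + v_t²) = √(38.74² + 13.819²) = √1691.75 = 41.131 km/s.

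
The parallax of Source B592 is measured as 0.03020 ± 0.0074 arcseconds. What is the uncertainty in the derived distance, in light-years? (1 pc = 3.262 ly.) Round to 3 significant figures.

d = 1/p, so σ_d = σ_p / p².
σ_d = 0.00740 / (0.03020)² = 0.00740 / 0.00091204 = 8.1137 pc = 8.1137 × 3.262 ly = 26.467 ly.

26.5 ly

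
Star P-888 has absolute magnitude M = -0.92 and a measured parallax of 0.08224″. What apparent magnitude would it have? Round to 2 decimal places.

m = -0.50

d = 1/p = 1/0.08224″ = 12.16 pc.
m − M = 5 log₁₀ d − 5 = 5 log₁₀(12.16) − 5 = 5.4247 − 5 = 0.4247.
m = M + (m − M) = -0.92 + 0.4247 = -0.50.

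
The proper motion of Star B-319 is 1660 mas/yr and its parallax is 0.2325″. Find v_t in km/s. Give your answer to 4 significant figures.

d = 1/p = 1/0.2325″ = 4.3011 pc.
μ = 1660 mas/yr = 1.66 ″/yr.
v_t = 4.74 × μ × d = 4.74 × 1.66 × 4.3011 = 33.843 km/s.

33.84 km/s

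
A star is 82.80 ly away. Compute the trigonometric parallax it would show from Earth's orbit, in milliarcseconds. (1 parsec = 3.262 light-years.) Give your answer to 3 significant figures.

39.4 mas

d = 82.80 ly ÷ 3.262 = 25.383 pc.
p = 1/d = 1/25.383 = 0.039396 arcsec.
= 0.039396 × 1000 = 39.396 mas.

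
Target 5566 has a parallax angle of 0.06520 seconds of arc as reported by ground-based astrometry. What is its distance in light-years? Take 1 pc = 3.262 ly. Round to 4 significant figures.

50.03 light years

d = 1/p = 1/0.06520 = 15.337 pc.
In light-years: 15.337 × 3.262 = 50.029 ly.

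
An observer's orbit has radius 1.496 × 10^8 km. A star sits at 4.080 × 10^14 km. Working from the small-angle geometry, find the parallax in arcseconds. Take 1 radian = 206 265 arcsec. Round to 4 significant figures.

0.07563 arcsec

θ ≈ B/d = (1.496 × 10^8) / (4.080 × 10^14) = 3.6667 × 10^-7 rad.
In arcseconds: 3.6667 × 10^-7 × 206265 = 0.075631″.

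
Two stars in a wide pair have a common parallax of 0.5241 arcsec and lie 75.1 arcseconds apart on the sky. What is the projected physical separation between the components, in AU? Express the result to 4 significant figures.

d = 1/p = 1/0.5241″ = 1.908 pc.
At distance d (pc), an angle of θ arcsec spans θ·d AU: s = 75.1 × 1.908 = 143.29 AU.

143.3 AU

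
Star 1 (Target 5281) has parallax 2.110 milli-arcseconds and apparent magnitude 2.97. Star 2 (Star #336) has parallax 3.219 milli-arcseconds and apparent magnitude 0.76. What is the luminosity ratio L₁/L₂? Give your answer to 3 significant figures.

L₁/L₂ = 0.304

d₁ = 1/p₁ = 1/0.002110″ = 473.93 pc; d₂ = 1/p₂ = 1/0.003219″ = 310.66 pc.
M₁ = m₁ − 5 log₁₀ d₁ + 5 = 2.97 − 13.3786 + 5 = -5.4086.
M₂ = 0.76 − 12.4614 + 5 = -6.7014.
L₁/L₂ = 10^(0.4(M₂ − M₁)) = 10^(0.4 × (-1.2928)) = 10^(-0.51712) = 0.304.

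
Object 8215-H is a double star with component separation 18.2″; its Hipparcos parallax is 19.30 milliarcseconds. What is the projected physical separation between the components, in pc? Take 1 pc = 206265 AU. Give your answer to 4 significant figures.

d = 1/p = 1/0.01930″ = 51.813 pc.
At distance d (pc), an angle of θ arcsec spans θ·d AU: s = 18.2 × 51.813 = 943 AU.
= 943 / 206265 = 0.0045718 pc.

0.004572 pc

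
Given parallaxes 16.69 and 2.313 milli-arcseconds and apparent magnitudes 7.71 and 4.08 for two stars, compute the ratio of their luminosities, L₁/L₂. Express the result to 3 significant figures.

L₁/L₂ = 0.000678

d₁ = 1/p₁ = 1/0.01669″ = 59.916 pc; d₂ = 1/p₂ = 1/0.002313″ = 432.34 pc.
M₁ = m₁ − 5 log₁₀ d₁ + 5 = 7.71 − 8.8877 + 5 = 3.8223.
M₂ = 4.08 − 13.1791 + 5 = -4.0991.
L₁/L₂ = 10^(0.4(M₂ − M₁)) = 10^(0.4 × (-7.9214)) = 10^(-3.16856) = 0.00067833.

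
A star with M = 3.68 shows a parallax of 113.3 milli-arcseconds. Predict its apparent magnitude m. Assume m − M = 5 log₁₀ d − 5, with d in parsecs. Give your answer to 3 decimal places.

m = 3.409

d = 1/p = 1/0.1133″ = 8.8261 pc.
m − M = 5 log₁₀ d − 5 = 5 log₁₀(8.8261) − 5 = 4.7288 − 5 = -0.2712.
m = M + (m − M) = 3.68 + (-0.2712) = 3.409.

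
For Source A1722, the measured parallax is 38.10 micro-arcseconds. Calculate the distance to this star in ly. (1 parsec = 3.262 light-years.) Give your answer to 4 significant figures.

85620 ly

p = 38.10 micro-arcseconds = 0.00003810 arcsec.
d = 1/p = 1/0.00003810 = 26247 pc.
In light-years: 26247 × 3.262 = 85618 ly.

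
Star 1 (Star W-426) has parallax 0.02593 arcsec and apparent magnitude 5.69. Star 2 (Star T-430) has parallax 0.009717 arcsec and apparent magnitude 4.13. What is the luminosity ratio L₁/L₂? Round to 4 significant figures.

d₁ = 1/p₁ = 1/0.02593″ = 38.565 pc; d₂ = 1/p₂ = 1/0.009717″ = 102.91 pc.
M₁ = m₁ − 5 log₁₀ d₁ + 5 = 5.69 − 7.9310 + 5 = 2.7590.
M₂ = 4.13 − 10.0623 + 5 = -0.9323.
L₁/L₂ = 10^(0.4(M₂ − M₁)) = 10^(0.4 × (-3.6913)) = 10^(-1.47652) = 0.03338.

L₁/L₂ = 0.03338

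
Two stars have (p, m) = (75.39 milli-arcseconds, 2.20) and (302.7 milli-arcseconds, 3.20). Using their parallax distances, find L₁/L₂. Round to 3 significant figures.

L₁/L₂ = 40.5

d₁ = 1/p₁ = 1/0.07539″ = 13.264 pc; d₂ = 1/p₂ = 1/0.3027″ = 3.3036 pc.
M₁ = m₁ − 5 log₁₀ d₁ + 5 = 2.20 − 5.6134 + 5 = 1.5866.
M₂ = 3.20 − 2.5949 + 5 = 5.6051.
L₁/L₂ = 10^(0.4(M₂ − M₁)) = 10^(0.4 × 4.0185) = 10^1.60740 = 40.495.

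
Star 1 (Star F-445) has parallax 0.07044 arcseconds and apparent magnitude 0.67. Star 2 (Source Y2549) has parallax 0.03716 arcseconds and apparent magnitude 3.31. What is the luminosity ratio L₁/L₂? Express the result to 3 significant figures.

L₁/L₂ = 3.17

d₁ = 1/p₁ = 1/0.07044″ = 14.196 pc; d₂ = 1/p₂ = 1/0.03716″ = 26.911 pc.
M₁ = m₁ − 5 log₁₀ d₁ + 5 = 0.67 − 5.7608 + 5 = -0.0908.
M₂ = 3.31 − 7.1496 + 5 = 1.1604.
L₁/L₂ = 10^(0.4(M₂ − M₁)) = 10^(0.4 × 1.2512) = 10^0.50048 = 3.1658.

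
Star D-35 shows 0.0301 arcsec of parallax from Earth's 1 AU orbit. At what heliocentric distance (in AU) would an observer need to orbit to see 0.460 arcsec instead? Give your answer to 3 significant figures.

15.3 AU

Parallax scales linearly with baseline: p ∝ B, so B = p_target / p_Earth × 1 AU.
B = 0.460 / 0.0301 = 15.282 AU.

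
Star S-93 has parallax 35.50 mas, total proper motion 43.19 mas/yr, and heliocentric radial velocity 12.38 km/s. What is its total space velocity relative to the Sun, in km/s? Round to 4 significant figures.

13.66 km/s

d = 1/p = 1/0.03550″ = 28.169 pc.
μ = 43.19 mas/yr = 0.04319 ″/yr.
v_t = 4.740 μ d = 4.740 × 0.04319 × 28.169 = 5.7668 km/s.
v = √(v_r² + v_t²) = √(12.38² + 5.7668²) = √186.52 = 13.657 km/s.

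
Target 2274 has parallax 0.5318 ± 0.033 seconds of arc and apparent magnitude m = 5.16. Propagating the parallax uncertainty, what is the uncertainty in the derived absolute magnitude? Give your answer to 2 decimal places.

M = m − 5 log₁₀ d + 5 = m + 5 log₁₀ p + 5, so ∂M/∂p = 5/(p ln 10).
σ_M = (5/ln 10) · (σ_p/p) = 2.1715 × 0.033/0.5318 = 2.1715 × 0.062053 = 0.13475.

σ_M = 0.13 mag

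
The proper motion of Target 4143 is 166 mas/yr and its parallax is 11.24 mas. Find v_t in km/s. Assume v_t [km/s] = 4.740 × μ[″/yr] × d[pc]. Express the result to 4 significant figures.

70.00 km/s

d = 1/p = 1/0.01124″ = 88.968 pc.
μ = 166 mas/yr = 0.166 ″/yr.
v_t = 4.74 × μ × d = 4.74 × 0.166 × 88.968 = 70.004 km/s.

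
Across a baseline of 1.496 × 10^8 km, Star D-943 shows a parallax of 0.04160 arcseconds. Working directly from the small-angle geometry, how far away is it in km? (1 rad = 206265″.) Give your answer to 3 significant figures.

θ = 0.04160″ = 0.04160/206265 = 2.0168 × 10^-7 rad.
d = B/θ = (1.496 × 10^8) / (2.0168 × 10^-7) = 7.4177 × 10^14 km.

7.42 × 10^14 km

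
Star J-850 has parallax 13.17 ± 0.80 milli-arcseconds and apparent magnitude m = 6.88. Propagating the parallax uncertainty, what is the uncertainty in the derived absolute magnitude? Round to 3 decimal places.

M = m − 5 log₁₀ d + 5 = m + 5 log₁₀ p + 5, so ∂M/∂p = 5/(p ln 10).
σ_M = (5/ln 10) · (σ_p/p) = 2.1715 × 0.80/13.17 = 2.1715 × 0.060744 = 0.13191.

σ_M = 0.132 mag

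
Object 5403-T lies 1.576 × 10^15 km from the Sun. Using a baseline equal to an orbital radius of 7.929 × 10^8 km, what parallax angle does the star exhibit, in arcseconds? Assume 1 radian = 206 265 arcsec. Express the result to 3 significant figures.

θ ≈ B/d = (7.929 × 10^8) / (1.576 × 10^15) = 5.0311 × 10^-7 rad.
In arcseconds: 5.0311 × 10^-7 × 206265 = 0.10377″.

0.104 arcsec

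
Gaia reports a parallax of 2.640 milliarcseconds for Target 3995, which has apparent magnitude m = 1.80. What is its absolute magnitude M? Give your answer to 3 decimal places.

d = 1/p = 1/0.002640″ = 378.79 pc.
m − M = 5 log₁₀(378.79) − 5 = 12.8920 − 5 = 7.8920.
M = m − (m − M) = 1.80 − 7.8920 = -6.092.

M = -6.092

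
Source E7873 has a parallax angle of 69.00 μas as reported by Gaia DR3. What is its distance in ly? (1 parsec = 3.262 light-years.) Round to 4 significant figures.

47280 ly

p = 69.00 μas = 0.00006900 arcsec.
d = 1/p = 1/0.00006900 = 14493 pc.
In light-years: 14493 × 3.262 = 47276 ly.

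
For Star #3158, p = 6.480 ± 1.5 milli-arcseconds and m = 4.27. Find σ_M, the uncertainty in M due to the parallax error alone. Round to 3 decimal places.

M = m − 5 log₁₀ d + 5 = m + 5 log₁₀ p + 5, so ∂M/∂p = 5/(p ln 10).
σ_M = (5/ln 10) · (σ_p/p) = 2.1715 × 1.5/6.480 = 2.1715 × 0.23148 = 0.50266.

σ_M = 0.503 mag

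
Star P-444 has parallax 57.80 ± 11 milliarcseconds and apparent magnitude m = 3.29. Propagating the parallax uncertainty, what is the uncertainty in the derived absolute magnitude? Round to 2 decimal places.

σ_M = 0.41 mag

M = m − 5 log₁₀ d + 5 = m + 5 log₁₀ p + 5, so ∂M/∂p = 5/(p ln 10).
σ_M = (5/ln 10) · (σ_p/p) = 2.1715 × 11/57.80 = 2.1715 × 0.19031 = 0.41326.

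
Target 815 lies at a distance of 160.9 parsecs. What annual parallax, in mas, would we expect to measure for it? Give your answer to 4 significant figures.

6.215 mas

p = 1/d = 1/160.9 = 0.006215 arcsec.
= 0.006215 × 1000 = 6.215 mas.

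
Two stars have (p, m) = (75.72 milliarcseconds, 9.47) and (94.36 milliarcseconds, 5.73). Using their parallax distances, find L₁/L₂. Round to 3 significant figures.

L₁/L₂ = 0.0496

d₁ = 1/p₁ = 1/0.07572″ = 13.207 pc; d₂ = 1/p₂ = 1/0.09436″ = 10.598 pc.
M₁ = m₁ − 5 log₁₀ d₁ + 5 = 9.47 − 5.6040 + 5 = 8.8660.
M₂ = 5.73 − 5.1261 + 5 = 5.6039.
L₁/L₂ = 10^(0.4(M₂ − M₁)) = 10^(0.4 × (-3.2621)) = 10^(-1.30484) = 0.049563.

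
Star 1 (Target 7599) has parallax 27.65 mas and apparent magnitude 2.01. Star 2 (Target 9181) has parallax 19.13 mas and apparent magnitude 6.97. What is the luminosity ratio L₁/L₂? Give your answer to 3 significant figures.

d₁ = 1/p₁ = 1/0.02765″ = 36.166 pc; d₂ = 1/p₂ = 1/0.01913″ = 52.274 pc.
M₁ = m₁ − 5 log₁₀ d₁ + 5 = 2.01 − 7.7915 + 5 = -0.7815.
M₂ = 6.97 − 8.5914 + 5 = 3.3786.
L₁/L₂ = 10^(0.4(M₂ − M₁)) = 10^(0.4 × 4.1601) = 10^1.66404 = 46.136.

L₁/L₂ = 46.1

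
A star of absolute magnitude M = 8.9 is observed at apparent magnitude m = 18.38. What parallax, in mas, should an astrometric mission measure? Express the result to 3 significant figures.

1.27 mas

m − M = 18.38 − 8.9 = 9.48.
d = 10^((m−M)/5 + 1) = 10^2.896 = 787.05 pc.
p = 1/d = 1/787.05 = 0.0012706 arcsec = 1.2706 mas.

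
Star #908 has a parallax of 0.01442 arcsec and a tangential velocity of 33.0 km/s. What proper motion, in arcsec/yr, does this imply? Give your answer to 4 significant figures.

d = 1/p = 1/0.01442″ = 69.348 pc.
μ = v_t / (4.74 d) = 33.0 / (4.74 × 69.348) = 33.0 / 328.71 = 0.10039 ″/yr.

0.1004 arcsec/yr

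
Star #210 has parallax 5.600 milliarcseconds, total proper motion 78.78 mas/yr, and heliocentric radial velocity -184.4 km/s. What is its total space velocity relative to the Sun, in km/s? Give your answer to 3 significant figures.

196 km/s

d = 1/p = 1/0.005600″ = 178.57 pc.
μ = 78.78 mas/yr = 0.07878 ″/yr.
v_t = 4.740 μ d = 4.740 × 0.07878 × 178.57 = 66.681 km/s.
v = √(v_r² + v_t²) = √((-184.4)² + 66.681²) = √38449.7 = 196.09 km/s.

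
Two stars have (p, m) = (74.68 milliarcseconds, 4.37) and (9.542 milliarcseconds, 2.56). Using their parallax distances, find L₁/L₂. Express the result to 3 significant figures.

L₁/L₂ = 0.00308

d₁ = 1/p₁ = 1/0.07468″ = 13.39 pc; d₂ = 1/p₂ = 1/0.009542″ = 104.8 pc.
M₁ = m₁ − 5 log₁₀ d₁ + 5 = 4.37 − 5.6339 + 5 = 3.7361.
M₂ = 2.56 − 10.1018 + 5 = -2.5418.
L₁/L₂ = 10^(0.4(M₂ − M₁)) = 10^(0.4 × (-6.2779)) = 10^(-2.51116) = 0.0030821.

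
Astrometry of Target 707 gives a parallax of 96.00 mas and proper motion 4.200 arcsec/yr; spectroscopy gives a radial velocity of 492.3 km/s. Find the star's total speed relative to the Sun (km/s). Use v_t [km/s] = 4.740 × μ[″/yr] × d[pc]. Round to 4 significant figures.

534.2 km/s

d = 1/p = 1/0.09600″ = 10.417 pc.
v_t = 4.740 μ d = 4.740 × 4.200 × 10.417 = 207.38 km/s.
v = √(v_r² + v_t²) = √(492.3² + 207.38²) = √285366 = 534.2 km/s.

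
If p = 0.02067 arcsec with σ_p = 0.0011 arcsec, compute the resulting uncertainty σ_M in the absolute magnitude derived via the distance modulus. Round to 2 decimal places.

σ_M = 0.12 mag

M = m − 5 log₁₀ d + 5 = m + 5 log₁₀ p + 5, so ∂M/∂p = 5/(p ln 10).
σ_M = (5/ln 10) · (σ_p/p) = 2.1715 × 0.0011/0.02067 = 2.1715 × 0.053217 = 0.11556.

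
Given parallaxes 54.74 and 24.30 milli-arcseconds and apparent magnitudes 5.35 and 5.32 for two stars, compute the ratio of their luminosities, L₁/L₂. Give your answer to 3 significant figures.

L₁/L₂ = 0.192

d₁ = 1/p₁ = 1/0.05474″ = 18.268 pc; d₂ = 1/p₂ = 1/0.02430″ = 41.152 pc.
M₁ = m₁ − 5 log₁₀ d₁ + 5 = 5.35 − 6.3085 + 5 = 4.0415.
M₂ = 5.32 − 8.0720 + 5 = 2.2480.
L₁/L₂ = 10^(0.4(M₂ − M₁)) = 10^(0.4 × (-1.7935)) = 10^(-0.71740) = 0.19169.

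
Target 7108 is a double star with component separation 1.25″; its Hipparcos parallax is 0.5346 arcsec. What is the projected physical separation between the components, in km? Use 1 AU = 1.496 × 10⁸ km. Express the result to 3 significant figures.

d = 1/p = 1/0.5346″ = 1.8706 pc.
At distance d (pc), an angle of θ arcsec spans θ·d AU: s = 1.25 × 1.8706 = 2.3383 AU.
= 2.3383 × 1.496 × 10⁸ km = 3.4981 × 10^8 km.

3.50 × 10^8 km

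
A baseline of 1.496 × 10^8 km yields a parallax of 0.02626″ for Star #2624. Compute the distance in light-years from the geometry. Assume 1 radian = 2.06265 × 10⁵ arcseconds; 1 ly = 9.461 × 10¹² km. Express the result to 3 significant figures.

θ = 0.02626″ = 0.02626/206265 = 1.2731 × 10^-7 rad.
d = B/θ = (1.496 × 10^8) / (1.2731 × 10^-7) = 1.1751 × 10^15 km = (1.1751 × 10^15) / (9.461 × 10^12) ly = 124.2 ly.

124 ly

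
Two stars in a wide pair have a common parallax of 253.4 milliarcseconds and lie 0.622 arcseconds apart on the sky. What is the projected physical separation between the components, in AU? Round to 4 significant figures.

2.455 AU

d = 1/p = 1/0.2534″ = 3.9463 pc.
At distance d (pc), an angle of θ arcsec spans θ·d AU: s = 0.622 × 3.9463 = 2.4546 AU.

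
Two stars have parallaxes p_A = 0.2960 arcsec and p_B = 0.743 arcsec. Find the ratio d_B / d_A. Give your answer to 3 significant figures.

Since d = 1/p, d_B/d_A = p_A/p_B.
= 0.2960 / 0.743 = 0.39838.

0.398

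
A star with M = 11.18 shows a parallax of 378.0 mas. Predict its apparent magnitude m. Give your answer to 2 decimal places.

d = 1/p = 1/0.3780″ = 2.6455 pc.
m − M = 5 log₁₀ d − 5 = 5 log₁₀(2.6455) − 5 = 2.1125 − 5 = -2.8875.
m = M + (m − M) = 11.18 + (-2.8875) = 8.29.

m = 8.29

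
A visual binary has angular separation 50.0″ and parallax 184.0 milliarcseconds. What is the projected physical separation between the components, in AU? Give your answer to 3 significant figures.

d = 1/p = 1/0.1840″ = 5.4348 pc.
At distance d (pc), an angle of θ arcsec spans θ·d AU: s = 50.0 × 5.4348 = 271.74 AU.

272 AU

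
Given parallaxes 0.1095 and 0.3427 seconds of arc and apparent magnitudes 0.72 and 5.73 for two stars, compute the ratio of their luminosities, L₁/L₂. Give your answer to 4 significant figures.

d₁ = 1/p₁ = 1/0.1095″ = 9.1324 pc; d₂ = 1/p₂ = 1/0.3427″ = 2.918 pc.
M₁ = m₁ − 5 log₁₀ d₁ + 5 = 0.72 − 4.8029 + 5 = 0.9171.
M₂ = 5.73 − 2.3254 + 5 = 8.4046.
L₁/L₂ = 10^(0.4(M₂ − M₁)) = 10^(0.4 × 7.4875) = 10^2.99500 = 988.55.

L₁/L₂ = 988.6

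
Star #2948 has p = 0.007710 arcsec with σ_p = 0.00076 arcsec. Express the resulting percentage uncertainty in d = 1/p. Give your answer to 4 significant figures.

9.857%

For d = 1/p, |σ_d/d| = |σ_p/p|.
σ_p/p = 0.00076 / 0.007710 = 0.098573 = 9.8573%.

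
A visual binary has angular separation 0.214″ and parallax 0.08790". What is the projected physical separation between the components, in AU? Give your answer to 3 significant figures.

2.43 AU

d = 1/p = 1/0.08790″ = 11.377 pc.
At distance d (pc), an angle of θ arcsec spans θ·d AU: s = 0.214 × 11.377 = 2.4347 AU.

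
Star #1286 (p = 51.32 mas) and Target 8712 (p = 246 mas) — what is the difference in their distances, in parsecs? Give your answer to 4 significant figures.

d_A = 1/0.05132″ = 19.486 pc; d_B = 1/0.2460″ = 4.065 pc.
|d_B − d_A| = |4.065 − 19.486| = 15.421 pc.

15.42 pc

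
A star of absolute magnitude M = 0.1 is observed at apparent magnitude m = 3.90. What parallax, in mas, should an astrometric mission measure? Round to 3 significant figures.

m − M = 3.90 − 0.1 = 3.80.
d = 10^((m−M)/5 + 1) = 10^1.760 = 57.544 pc.
p = 1/d = 1/57.544 = 0.017378 arcsec = 17.378 mas.

17.4 mas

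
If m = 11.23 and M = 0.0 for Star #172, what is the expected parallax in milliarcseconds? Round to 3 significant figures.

m − M = 11.23 − 0.0 = 11.23.
d = 10^((m−M)/5 + 1) = 10^3.246 = 1762 pc.
p = 1/d = 1/1762 = 0.00056754 arcsec = 0.56754 mas.

0.568 mas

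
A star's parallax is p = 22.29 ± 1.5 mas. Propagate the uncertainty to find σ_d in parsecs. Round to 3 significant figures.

d = 1/p, so σ_d = σ_p / p².
σ_d = 0.00150 / (0.02229)² = 0.00150 / 0.00049684 = 3.0191 pc.

3.02 pc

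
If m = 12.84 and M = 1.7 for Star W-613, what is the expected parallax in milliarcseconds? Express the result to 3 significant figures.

0.592 mas

m − M = 12.84 − 1.7 = 11.14.
d = 10^((m−M)/5 + 1) = 10^3.228 = 1690.4 pc.
p = 1/d = 1/1690.4 = 0.00059158 arcsec = 0.59158 mas.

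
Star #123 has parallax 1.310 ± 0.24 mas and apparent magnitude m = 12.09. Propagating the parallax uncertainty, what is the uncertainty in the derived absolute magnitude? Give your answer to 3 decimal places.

σ_M = 0.398 mag

M = m − 5 log₁₀ d + 5 = m + 5 log₁₀ p + 5, so ∂M/∂p = 5/(p ln 10).
σ_M = (5/ln 10) · (σ_p/p) = 2.1715 × 0.24/1.310 = 2.1715 × 0.18321 = 0.39784.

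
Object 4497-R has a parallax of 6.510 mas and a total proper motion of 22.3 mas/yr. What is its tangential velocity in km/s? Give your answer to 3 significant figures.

16.2 km/s

d = 1/p = 1/0.006510″ = 153.61 pc.
μ = 22.3 mas/yr = 0.0223 ″/yr.
v_t = 4.74 × μ × d = 4.74 × 0.0223 × 153.61 = 16.237 km/s.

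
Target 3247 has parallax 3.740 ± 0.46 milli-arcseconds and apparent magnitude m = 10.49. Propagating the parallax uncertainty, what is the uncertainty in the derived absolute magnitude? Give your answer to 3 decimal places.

M = m − 5 log₁₀ d + 5 = m + 5 log₁₀ p + 5, so ∂M/∂p = 5/(p ln 10).
σ_M = (5/ln 10) · (σ_p/p) = 2.1715 × 0.46/3.740 = 2.1715 × 0.12299 = 0.26707.

σ_M = 0.267 mag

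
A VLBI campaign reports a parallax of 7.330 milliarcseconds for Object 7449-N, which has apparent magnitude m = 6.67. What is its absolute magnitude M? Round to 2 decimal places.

M = 1.00

d = 1/p = 1/0.007330″ = 136.43 pc.
m − M = 5 log₁₀(136.43) − 5 = 10.6745 − 5 = 5.6745.
M = m − (m − M) = 6.67 − 5.6745 = 1.00.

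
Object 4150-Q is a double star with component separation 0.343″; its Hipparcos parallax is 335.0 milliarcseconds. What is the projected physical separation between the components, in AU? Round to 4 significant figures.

d = 1/p = 1/0.3350″ = 2.9851 pc.
At distance d (pc), an angle of θ arcsec spans θ·d AU: s = 0.343 × 2.9851 = 1.0239 AU.

1.024 AU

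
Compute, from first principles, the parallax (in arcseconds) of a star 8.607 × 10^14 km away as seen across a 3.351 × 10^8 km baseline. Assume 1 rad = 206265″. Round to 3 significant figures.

θ ≈ B/d = (3.351 × 10^8) / (8.607 × 10^14) = 3.8933 × 10^-7 rad.
In arcseconds: 3.8933 × 10^-7 × 206265 = 0.080305″.

0.0803 arcsec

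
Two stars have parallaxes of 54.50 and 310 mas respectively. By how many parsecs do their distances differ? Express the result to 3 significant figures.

d_A = 1/0.05450″ = 18.349 pc; d_B = 1/0.3100″ = 3.2258 pc.
|d_B − d_A| = |3.2258 − 18.349| = 15.123 pc.

15.1 pc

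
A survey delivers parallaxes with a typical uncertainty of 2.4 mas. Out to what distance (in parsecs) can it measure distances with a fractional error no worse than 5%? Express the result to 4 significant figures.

20.83 pc

σ_d/d = σ_p/p, so the condition is σ_p/p ≤ 0.05, i.e. p ≥ σ_p/0.05.
p_min = 2.4/0.05 = 48 mas = 0.048 arcsec.
d_max = 1/p_min = 1/0.048 = 20.833 pc.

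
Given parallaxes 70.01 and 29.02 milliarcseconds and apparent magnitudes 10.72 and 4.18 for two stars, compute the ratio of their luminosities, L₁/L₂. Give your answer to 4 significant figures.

d₁ = 1/p₁ = 1/0.07001″ = 14.284 pc; d₂ = 1/p₂ = 1/0.02902″ = 34.459 pc.
M₁ = m₁ − 5 log₁₀ d₁ + 5 = 10.72 − 5.7742 + 5 = 9.9458.
M₂ = 4.18 − 7.6865 + 5 = 1.4935.
L₁/L₂ = 10^(0.4(M₂ − M₁)) = 10^(0.4 × (-8.4523)) = 10^(-3.38092) = 0.00041599.

L₁/L₂ = 0.0004160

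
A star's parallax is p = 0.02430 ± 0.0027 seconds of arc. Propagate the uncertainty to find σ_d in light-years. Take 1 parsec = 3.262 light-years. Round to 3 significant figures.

14.9 ly

d = 1/p, so σ_d = σ_p / p².
σ_d = 0.00270 / (0.02430)² = 0.00270 / 0.00059049 = 4.5725 pc = 4.5725 × 3.262 ly = 14.915 ly.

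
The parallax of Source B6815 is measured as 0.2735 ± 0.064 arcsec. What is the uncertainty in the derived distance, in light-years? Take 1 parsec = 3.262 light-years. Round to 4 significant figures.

2.791 ly

d = 1/p, so σ_d = σ_p / p².
σ_d = 0.0640 / (0.2735)² = 0.0640 / 0.074802 = 0.85559 pc = 0.85559 × 3.262 ly = 2.7909 ly.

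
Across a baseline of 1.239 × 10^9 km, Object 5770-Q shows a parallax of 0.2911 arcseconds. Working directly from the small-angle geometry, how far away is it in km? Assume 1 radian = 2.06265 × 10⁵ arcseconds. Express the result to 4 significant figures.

8.779 × 10^14 km

θ = 0.2911″ = 0.2911/206265 = 1.4113 × 10^-6 rad.
d = B/θ = (1.239 × 10^9) / (1.4113 × 10^-6) = 8.7791 × 10^14 km.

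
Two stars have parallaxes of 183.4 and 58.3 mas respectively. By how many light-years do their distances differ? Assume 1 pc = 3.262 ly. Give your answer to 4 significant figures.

d_A = 1/0.1834″ = 5.4526 pc; d_B = 1/0.05830″ = 17.153 pc.
|d_B − d_A| = |17.153 − 5.4526| = 11.7 pc = 11.7 × 3.262 ly = 38.165 ly.

38.17 ly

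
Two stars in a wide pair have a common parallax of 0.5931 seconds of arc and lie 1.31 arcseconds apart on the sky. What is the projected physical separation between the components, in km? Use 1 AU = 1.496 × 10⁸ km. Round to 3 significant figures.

3.30 × 10^8 km

d = 1/p = 1/0.5931″ = 1.6861 pc.
At distance d (pc), an angle of θ arcsec spans θ·d AU: s = 1.31 × 1.6861 = 2.2088 AU.
= 2.2088 × 1.496 × 10⁸ km = 3.3044 × 10^8 km.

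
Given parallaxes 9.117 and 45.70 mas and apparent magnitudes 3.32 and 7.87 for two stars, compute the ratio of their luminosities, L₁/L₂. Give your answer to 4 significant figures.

d₁ = 1/p₁ = 1/0.009117″ = 109.69 pc; d₂ = 1/p₂ = 1/0.04570″ = 21.882 pc.
M₁ = m₁ − 5 log₁₀ d₁ + 5 = 3.32 − 10.2008 + 5 = -1.8808.
M₂ = 7.87 − 6.7004 + 5 = 6.1696.
L₁/L₂ = 10^(0.4(M₂ − M₁)) = 10^(0.4 × 8.0504) = 10^3.22016 = 1660.2.

L₁/L₂ = 1660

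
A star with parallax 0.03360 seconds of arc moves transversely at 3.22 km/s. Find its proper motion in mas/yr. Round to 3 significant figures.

22.8 mas/yr

d = 1/p = 1/0.03360″ = 29.762 pc.
μ = v_t / (4.74 d) = 3.22 / (4.74 × 29.762) = 3.22 / 141.07 = 0.022826 ″/yr = 22.826 mas/yr.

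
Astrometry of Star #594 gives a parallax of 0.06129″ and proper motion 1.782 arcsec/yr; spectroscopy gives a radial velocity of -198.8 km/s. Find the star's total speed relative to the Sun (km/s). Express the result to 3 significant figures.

d = 1/p = 1/0.06129″ = 16.316 pc.
v_t = 4.740 μ d = 4.740 × 1.782 × 16.316 = 137.82 km/s.
v = √(v_r² + v_t²) = √((-198.8)² + 137.82²) = √58515.8 = 241.9 km/s.

242 km/s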